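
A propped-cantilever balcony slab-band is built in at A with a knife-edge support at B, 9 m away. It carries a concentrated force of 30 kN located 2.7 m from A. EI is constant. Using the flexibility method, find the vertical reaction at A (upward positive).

Choose R_B as the redundant. The primary structure is the cantilever fixed at A.
Downward deflection at the released point B due to the loads:
  point load 30 at a = 2.7: Pa²(3L − a)/(6EI) = 885.7/EI
Flexibility coefficient — unit upward force at B: δ_{BB} = L³/(3EI) = 243/EI.
The prop prevents deflection at B: R_B = δ_0/δ_{BB} = 885.7/243 = 3.645 kN.
Vertical equilibrium: R_A = ΣP − R_B = 30 − 3.645 = 26.36 kN.

R_A = 26.36 kN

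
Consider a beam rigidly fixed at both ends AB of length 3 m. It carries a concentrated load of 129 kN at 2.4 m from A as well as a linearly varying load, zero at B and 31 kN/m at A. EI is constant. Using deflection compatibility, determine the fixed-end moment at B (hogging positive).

M_B = 58.84 kN·m

Take the two fixed-end moments M_A, M_B as redundants; the released structure is the simple span AB.
End rotations of the released simple span under the applied load (×1/EI):
  at A: point load 129 at a = 2.4: Pab(L + b)/(6LEI) = 37.15/EI
  at B: point load 129 at a = 2.4: Pab(L + a)/(6LEI) = 55.73/EI
  at A: triangular load, peak 31: w₀L³/(45EI) = 18.6/EI
  at B: triangular load, peak 31: 7w₀L³/(360EI) = 16.27/EI
  θ_A0 = 55.75/EI,  θ_B0 = 72/EI
Flexibility coefficients: a unit moment at one end gives L/(3EI) there and L/(6EI) at the far end, so f₁₁ = f₂₂ = 1/EI and f₁₂ = f₂₁ = 0.5/EI.
Compatibility — zero rotation at each built-in end:
  1 M_A + 0.5 M_B = 55.75
  0.5 M_A + 1 M_B = 72
Solving the pair gives M_A = 26.33 kN·m and M_B = 58.84 kN·m (hogging).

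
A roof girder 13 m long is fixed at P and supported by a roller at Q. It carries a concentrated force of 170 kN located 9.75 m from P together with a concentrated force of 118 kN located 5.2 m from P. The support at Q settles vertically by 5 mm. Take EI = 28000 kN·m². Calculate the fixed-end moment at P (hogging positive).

M_P = 556 kN·m

Remove the prop at Q; the released (primary) structure is a cantilever built in at P.
Deflection at Q on the released cantilever, summing each load's contribution:
  point load 170 at a = 9.75: Pa²(3L − a)/(6EI) = 78783/EI
  point load 118 at a = 5.2: Pa²(3L − a)/(6EI) = 17974/EI
  δ_0 = 96757/EI
Flexibility coefficient — unit upward force at Q: δ_{QQ} = L³/(3EI) = 732.3/EI.
With EI = 28000 kN·m²: δ_0 = 3.4556 m and δ_{QQ} = 0.026155 m/kN.
Compatibility — the beam at Q must follow the support down by 0.005 m: δ_0 − R_Q·δ_{QQ} = 0.005, so R_Q = (3.4556 − 0.005)/0.026155 = 131.9 kN.
Moment equilibrium about P: M_P = Σ(load moments about P) − R_Q·L = 2271 − 131.9×13 = 556 kN·m.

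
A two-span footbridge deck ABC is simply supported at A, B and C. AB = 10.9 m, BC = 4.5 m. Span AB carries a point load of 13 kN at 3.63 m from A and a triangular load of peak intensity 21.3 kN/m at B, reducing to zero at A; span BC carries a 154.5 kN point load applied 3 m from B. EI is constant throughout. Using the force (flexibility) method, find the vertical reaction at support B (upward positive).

R_B = 184.8 kN

Insert a hinge at B; M_B is the redundant, and each span becomes simply supported.
End slopes at the hinge B, treating each span as simply supported:
  span AB: point load 13 at a = 3.63: Pab(L + a)/(6LEI) = 76.22/EI
  span AB: triangular load, peak 21.3: w₀L³/(45EI) = 613/EI
  span BC: point load 154.5 at a = 3: Pab(L + b)/(6LEI) = 154.5/EI
  relative rotation θ_0 = (689.2 + 154.5)/EI = 843.7/EI
A unit hogging moment at B produces rotation L₁/(3EI) + L₂/(3EI) = 5.133/EI.
Slope continuity at B: θ_0 = M_B·5.133/EI, so M_B = 843.7/5.133 = 164.4 kN·m (hogging).
Span AB, ΣM about A with M_B applied at B: R_B^{AB}·10.9 = 890.7 + 164.4, so R_B^{AB} = 96.8 kN and R_A = 129.1 − 96.8 = 32.29 kN.
Span BC, ΣM about C: R_B^{BC}·4.5 = 231.8 + 164.4, so R_B^{BC} = 88.02 kN and R_C = 154.5 − 88.02 = 66.48 kN.
R_B = 96.8 + 88.02 = 184.8 kN.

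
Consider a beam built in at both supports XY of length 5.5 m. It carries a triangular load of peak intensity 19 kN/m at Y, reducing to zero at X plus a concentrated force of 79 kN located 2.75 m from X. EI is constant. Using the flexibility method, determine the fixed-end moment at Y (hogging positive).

Take the two fixed-end moments M_X, M_Y as redundants; the released structure is the simple span XY.
End rotations of the released simple span under the applied load (×1/EI):
  at X: triangular load, peak 19: 7w₀L³/(360EI) = 61.47/EI
  at Y: triangular load, peak 19: w₀L³/(45EI) = 70.25/EI
  at X: point load 79 at a = 2.75: Pab(L + b)/(6LEI) = 149.4/EI
  at Y: point load 79 at a = 2.75: Pab(L + a)/(6LEI) = 149.4/EI
  θ_X0 = 210.8/EI,  θ_Y0 = 219.6/EI
Flexibility coefficients: a unit moment at one end gives L/(3EI) there and L/(6EI) at the far end, so f₁₁ = f₂₂ = 1.833/EI and f₁₂ = f₂₁ = 0.9167/EI.
Compatibility — zero rotation at each built-in end:
  1.833 M_X + 0.9167 M_Y = 210.8
  0.9167 M_X + 1.833 M_Y = 219.6
Solving the pair gives M_X = 73.47 kN·m and M_Y = 83.05 kN·m (hogging).

M_Y = 83.05 kN·m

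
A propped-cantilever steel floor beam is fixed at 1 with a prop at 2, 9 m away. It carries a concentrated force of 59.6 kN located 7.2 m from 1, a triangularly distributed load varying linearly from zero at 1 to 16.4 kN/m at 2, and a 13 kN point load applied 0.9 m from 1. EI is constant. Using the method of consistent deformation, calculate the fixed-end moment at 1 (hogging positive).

Remove the prop at 2; the released (primary) structure is a cantilever built in at 1.
Free-end deflection of the primary structure under the applied loading (downward +):
  point load 59.6 at a = 7.2: Pa²(3L − a)/(6EI) = 10196/EI
  triangular load, peak 16.4 at the free end: 11w₀L⁴/(120EI) = 9863/EI
  point load 13 at a = 0.9: Pa²(3L − a)/(6EI) = 45.81/EI
  δ_0 = 20105/EI
Tip deflection under a unit load at 2: L³/(3EI) = 243/EI.
The prop prevents deflection at 2: R_2 = δ_0/δ_{22} = 20105/243 = 82.74 kN.
Moment equilibrium about 1: M_1 = Σ(load moments about 1) − R_2·L = 883.6 − 82.74×9 = 139 kN·m.

M_1 = 139 kN·m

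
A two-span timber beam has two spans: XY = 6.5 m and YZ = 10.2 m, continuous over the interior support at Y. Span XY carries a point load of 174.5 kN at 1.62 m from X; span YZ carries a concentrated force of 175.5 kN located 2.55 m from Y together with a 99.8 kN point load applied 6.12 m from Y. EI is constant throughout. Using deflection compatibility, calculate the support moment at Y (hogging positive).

Take M_Y as the redundant. Released structure: two simple spans XY and YZ with a hinge at Y.
Discontinuity in slope at Y on the released structure — sum the simple-span end rotations:
  span XY: point load 174.5 at a = 1.62: Pab(L + a)/(6LEI) = 287.2/EI
  span YZ: point load 175.5 at a = 2.55: Pab(L + b)/(6LEI) = 998.5/EI
  span YZ: point load 99.8 at a = 6.12: Pab(L + b)/(6LEI) = 581.5/EI
  relative rotation θ_0 = (287.2 + 1580)/EI = 1867/EI
A unit hogging moment at Y produces rotation L₁/(3EI) + L₂/(3EI) = 5.567/EI.
Slope continuity at Y: θ_0 = M_Y·5.567/EI, so M_Y = 1867/5.567 = 335.4 kN·m (hogging).

M_Y = 335.4 kN·m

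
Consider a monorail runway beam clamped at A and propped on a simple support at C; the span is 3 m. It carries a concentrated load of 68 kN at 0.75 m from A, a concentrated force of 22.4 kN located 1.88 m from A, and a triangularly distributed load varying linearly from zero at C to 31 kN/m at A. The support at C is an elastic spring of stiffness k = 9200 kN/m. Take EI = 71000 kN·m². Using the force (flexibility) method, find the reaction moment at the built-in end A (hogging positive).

M_A = 98.29 kN·m

Take the reaction at C as the redundant and release it; the primary structure is a cantilever fixed at A.
Deflection at C on the released cantilever, summing each load's contribution:
  point load 68 at a = 0.75: Pa²(3L − a)/(6EI) = 52.59/EI
  point load 22.4 at a = 1.88: Pa²(3L − a)/(6EI) = 93.95/EI
  triangular load, peak 31 at the fixed end: w₀L⁴/(30EI) = 83.7/EI
  δ_0 = 230.2/EI
Tip deflection under a unit load at C: L³/(3EI) = 9/EI.
With EI = 71000 kN·m²: δ_0 = 0.003243 m and δ_{CC} = 0.000127 m/kN.
Compatibility — the spring shortens by R_C/k under the reaction it provides: δ_0 − R_C·δ_{CC} = R_C/k. With 1/k = 0.000109 m/kN, R_C = δ_0 / (δ_{CC} + 1/k) = 0.003243 / (0.000127 + 0.000109) = 13.77 kN.
Moment equilibrium about A: M_A = Σ(load moments about A) − R_C·L = 139.6 − 13.77×3 = 98.29 kN·m.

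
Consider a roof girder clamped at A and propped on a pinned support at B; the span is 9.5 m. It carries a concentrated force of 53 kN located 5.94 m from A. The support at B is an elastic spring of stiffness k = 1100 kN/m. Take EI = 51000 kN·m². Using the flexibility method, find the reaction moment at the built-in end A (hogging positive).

M_A = 113.7 kN·m

Release the roller at B. Primary structure: cantilever fixed at A.
Primary-structure tip deflection at B by superposition:
  point load 53 at a = 5.94: Pa²(3L − a)/(6EI) = 7031/EI
Flexibility coefficient — unit upward force at B: δ_{BB} = L³/(3EI) = 285.8/EI.
With EI = 51000 kN·m²: δ_0 = 0.13787 m and δ_{BB} = 0.005604 m/kN.
Compatibility — the spring shortens by R_B/k under the reaction it provides: δ_0 − R_B·δ_{BB} = R_B/k. With 1/k = 0.000909 m/kN, R_B = δ_0 / (δ_{BB} + 1/k) = 0.13787 / (0.005604 + 0.000909) = 21.17 kN.
Moment equilibrium about A: M_A = Σ(load moments about A) − R_B·L = 314.8 − 21.17×9.5 = 113.7 kN·m.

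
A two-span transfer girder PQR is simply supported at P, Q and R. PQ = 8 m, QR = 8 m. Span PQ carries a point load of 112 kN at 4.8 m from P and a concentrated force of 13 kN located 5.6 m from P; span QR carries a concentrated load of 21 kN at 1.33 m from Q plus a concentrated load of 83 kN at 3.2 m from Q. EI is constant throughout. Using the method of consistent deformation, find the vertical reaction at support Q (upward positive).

R_Q = 186 kN

Take M_Q as the redundant. Released structure: two simple spans PQ and QR with a hinge at Q.
End slopes at the hinge Q, treating each span as simply supported:
  span PQ: point load 112 at a = 4.8: Pab(L + a)/(6LEI) = 458.8/EI
  span PQ: point load 13 at a = 5.6: Pab(L + a)/(6LEI) = 49.5/EI
  span QR: point load 21 at a = 1.33: Pab(L + b)/(6LEI) = 56.94/EI
  span QR: point load 83 at a = 3.2: Pab(L + b)/(6LEI) = 340/EI
  relative rotation θ_0 = (508.3 + 396.9)/EI = 905.2/EI
A unit hogging moment at Q produces rotation L₁/(3EI) + L₂/(3EI) = 5.333/EI.
Slope continuity at Q: θ_0 = M_Q·5.333/EI, so M_Q = 905.2/5.333 = 169.7 kN·m (hogging).
Span PQ, ΣM about P with M_Q applied at Q: R_Q^{PQ}·8 = 610.4 + 169.7, so R_Q^{PQ} = 97.51 kN and R_P = 125 − 97.51 = 27.49 kN.
Span QR, ΣM about R: R_Q^{QR}·8 = 538.5 + 169.7, so R_Q^{QR} = 88.52 kN and R_R = 104 − 88.52 = 15.48 kN.
R_Q = 97.51 + 88.52 = 186 kN.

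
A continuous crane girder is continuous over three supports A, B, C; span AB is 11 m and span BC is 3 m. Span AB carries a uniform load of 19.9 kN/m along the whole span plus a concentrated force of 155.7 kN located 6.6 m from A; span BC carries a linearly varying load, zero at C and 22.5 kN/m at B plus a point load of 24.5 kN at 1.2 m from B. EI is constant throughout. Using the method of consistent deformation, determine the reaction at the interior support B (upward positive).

Take M_B as the redundant. Released structure: two simple spans AB and BC with a hinge at B.
Discontinuity in slope at B on the released structure — sum the simple-span end rotations:
  span AB: UDL 19.9: wL³/(24EI) = 1104/EI
  span AB: point load 155.7 at a = 6.6: Pab(L + a)/(6LEI) = 1206/EI
  span BC: triangular load, peak 22.5: w₀L³/(45EI) = 13.5/EI
  span BC: point load 24.5 at a = 1.2: Pab(L + b)/(6LEI) = 14.11/EI
  relative rotation θ_0 = (2309 + 27.61)/EI = 2337/EI
A unit hogging moment at B produces rotation L₁/(3EI) + L₂/(3EI) = 4.667/EI.
Slope continuity at B: θ_0 = M_B·4.667/EI, so M_B = 2337/4.667 = 500.8 kN·m (hogging).
Span AB, ΣM about A with M_B applied at B: R_B^{AB}·11 = 2232 + 500.8, so R_B^{AB} = 248.4 kN and R_A = 374.6 − 248.4 = 126.2 kN.
Span BC, ΣM about C: R_B^{BC}·3 = 111.6 + 500.8, so R_B^{BC} = 204.1 kN and R_C = 58.25 − 204.1 = -145.9 kN.
R_B = 248.4 + 204.1 = 452.5 kN.

R_B = 452.5 kN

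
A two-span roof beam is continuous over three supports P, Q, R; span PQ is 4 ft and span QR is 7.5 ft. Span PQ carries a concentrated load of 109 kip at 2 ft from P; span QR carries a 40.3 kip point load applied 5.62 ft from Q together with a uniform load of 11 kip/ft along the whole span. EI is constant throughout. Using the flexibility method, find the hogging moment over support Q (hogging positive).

Take M_Q as the redundant. Released structure: two simple spans PQ and QR with a hinge at Q.
End slopes at the hinge Q, treating each span as simply supported:
  span PQ: point load 109 at a = 2: Pab(L + a)/(6LEI) = 109/EI
  span QR: point load 40.3 at a = 5.62: Pab(L + b)/(6LEI) = 88.75/EI
  span QR: UDL 11: wL³/(24EI) = 193.4/EI
  relative rotation θ_0 = (109 + 282.1)/EI = 391.1/EI
A unit hogging moment at Q produces rotation L₁/(3EI) + L₂/(3EI) = 3.833/EI.
Slope continuity at Q: θ_0 = M_Q·3.833/EI, so M_Q = 391.1/3.833 = 102 kip·ft (hogging).

M_Q = 102 kip·ft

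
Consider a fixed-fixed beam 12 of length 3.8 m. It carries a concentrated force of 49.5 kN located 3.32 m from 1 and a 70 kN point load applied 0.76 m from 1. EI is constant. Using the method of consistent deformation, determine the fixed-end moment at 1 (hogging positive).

M_1 = 36.67 kN·m

Take the two fixed-end moments M_1, M_2 as redundants; the released structure is the simple span 12.
Simple-span end rotations at 1 and 2 under the given loads:
  at 1: point load 49.5 at a = 3.32: Pab(L + b)/(6LEI) = 14.81/EI
  at 2: point load 49.5 at a = 3.32: Pab(L + a)/(6LEI) = 24.63/EI
  at 1: point load 70 at a = 0.76: Pab(L + b)/(6LEI) = 48.52/EI
  at 2: point load 70 at a = 0.76: Pab(L + a)/(6LEI) = 32.35/EI
  θ_10 = 63.33/EI,  θ_20 = 56.98/EI
Flexibility coefficients: a unit moment at one end gives L/(3EI) there and L/(6EI) at the far end, so f₁₁ = f₂₂ = 1.267/EI and f₁₂ = f₂₁ = 0.6333/EI.
Compatibility — zero rotation at each built-in end:
  1.267 M_1 + 0.6333 M_2 = 63.33
  0.6333 M_1 + 1.267 M_2 = 56.98
Solving the pair gives M_1 = 36.67 kN·m and M_2 = 26.65 kN·m (hogging).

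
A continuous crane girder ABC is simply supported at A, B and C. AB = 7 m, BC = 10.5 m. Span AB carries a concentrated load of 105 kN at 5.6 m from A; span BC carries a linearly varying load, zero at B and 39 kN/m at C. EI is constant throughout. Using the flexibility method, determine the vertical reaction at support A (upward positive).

R_A = -6.547 kN

Release continuity at B by inserting a hinge; the redundant is the internal moment M_B. The primary structure is two simply-supported spans AB and BC.
End slopes at the hinge B, treating each span as simply supported:
  span AB: point load 105 at a = 5.6: Pab(L + a)/(6LEI) = 247/EI
  span BC: triangular load, peak 39: 7w₀L³/(360EI) = 877.9/EI
  relative rotation θ_0 = (247 + 877.9)/EI = 1125/EI
A unit hogging moment at B produces rotation L₁/(3EI) + L₂/(3EI) = 5.833/EI.
Compatibility: M_B·(L₁+L₂)/(3EI) = θ_0, giving M_B = 192.8 kN·m (hogging).
Span AB, ΣM about A with M_B applied at B: R_B^{AB}·7 = 588 + 192.8, so R_B^{AB} = 111.5 kN and R_A = 105 − 111.5 = -6.547 kN.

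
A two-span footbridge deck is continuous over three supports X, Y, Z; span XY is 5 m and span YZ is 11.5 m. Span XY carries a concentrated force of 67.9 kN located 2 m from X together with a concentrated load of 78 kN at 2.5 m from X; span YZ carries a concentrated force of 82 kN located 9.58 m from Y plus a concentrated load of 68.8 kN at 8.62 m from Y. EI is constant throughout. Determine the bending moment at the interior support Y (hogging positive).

M_Y = 157.5 kN·m

Take M_Y as the redundant. Released structure: two simple spans XY and YZ with a hinge at Y.
Rotations at Y on the released spans (each span's end-slope, ×1/EI):
  span XY: point load 67.9 at a = 2: Pab(L + a)/(6LEI) = 95.06/EI
  span XY: point load 78 at a = 2.5: Pab(L + a)/(6LEI) = 121.9/EI
  span YZ: point load 82 at a = 9.58: Pab(L + b)/(6LEI) = 293.3/EI
  span YZ: point load 68.8 at a = 8.62: Pab(L + b)/(6LEI) = 356/EI
  relative rotation θ_0 = (216.9 + 649.3)/EI = 866.2/EI
A unit hogging moment at Y produces rotation L₁/(3EI) + L₂/(3EI) = 5.5/EI.
Slope continuity at Y: θ_0 = M_Y·5.5/EI, so M_Y = 866.2/5.5 = 157.5 kN·m (hogging).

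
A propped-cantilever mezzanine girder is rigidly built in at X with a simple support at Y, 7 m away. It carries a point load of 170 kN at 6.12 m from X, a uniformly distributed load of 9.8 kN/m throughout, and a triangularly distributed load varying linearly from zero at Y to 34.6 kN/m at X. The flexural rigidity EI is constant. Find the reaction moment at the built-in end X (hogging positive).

M_X = 246.7 kN·m

Choose R_Y as the redundant. The primary structure is the cantilever fixed at X.
Free-end deflection of the primary structure under the applied loading (downward +):
  point load 170 at a = 6.12: Pa²(3L − a)/(6EI) = 15791/EI
  UDL 9.8: wL⁴/(8EI) = 2941/EI
  triangular load, peak 34.6 at the fixed end: w₀L⁴/(30EI) = 2769/EI
  δ_0 = 21501/EI
Tip deflection under a unit load at Y: L³/(3EI) = 114.3/EI.
The prop prevents deflection at Y: R_Y = δ_0/δ_{YY} = 21501/114.3 = 188.1 kN.
Moment equilibrium about X: M_X = Σ(load moments about X) − R_Y·L = 1563 − 188.1×7 = 246.7 kN·m.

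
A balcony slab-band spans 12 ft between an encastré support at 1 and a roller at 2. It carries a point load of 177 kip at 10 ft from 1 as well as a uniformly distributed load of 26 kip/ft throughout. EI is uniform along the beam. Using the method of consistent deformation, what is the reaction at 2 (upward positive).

Take the reaction at 2 as the redundant and release it; the primary structure is a cantilever fixed at 1.
Downward deflection at the released point 2 due to the loads:
  point load 177 at a = 10: Pa²(3L − a)/(6EI) = 76700/EI
  UDL 26: wL⁴/(8EI) = 67392/EI
  δ_0 = 144092/EI
Tip deflection under a unit load at 2: L³/(3EI) = 576/EI.
Compatibility at 2: δ_0 − R_2·δ_{22} = 0, so R_2 = 144092/576 = 250.2 kip.

R_2 = 250.2 kip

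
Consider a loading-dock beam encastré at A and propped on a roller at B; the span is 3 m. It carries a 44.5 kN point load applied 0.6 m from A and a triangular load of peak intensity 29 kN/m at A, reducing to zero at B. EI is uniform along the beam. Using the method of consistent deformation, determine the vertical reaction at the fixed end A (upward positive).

R_A = 76.81 kN

Release the roller at B. Primary structure: cantilever fixed at A.
Free-end deflection of the primary structure under the applied loading (downward +):
  point load 44.5 at a = 0.6: Pa²(3L − a)/(6EI) = 22.43/EI
  triangular load, peak 29 at the fixed end: w₀L⁴/(30EI) = 78.3/EI
  δ_0 = 100.7/EI
Tip deflection under a unit load at B: L³/(3EI) = 9/EI.
Compatibility at B: δ_0 − R_B·δ_{BB} = 0, so R_B = 100.7/9 = 11.19 kN.
Vertical equilibrium: R_A = ΣP − R_B = 88 − 11.19 = 76.81 kN.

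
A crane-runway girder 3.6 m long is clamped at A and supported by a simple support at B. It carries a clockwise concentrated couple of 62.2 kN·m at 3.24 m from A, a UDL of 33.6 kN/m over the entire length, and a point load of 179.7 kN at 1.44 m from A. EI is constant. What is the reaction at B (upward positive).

Remove the prop at B; the released (primary) structure is a cantilever built in at A.
Primary-structure tip deflection at B by superposition:
  clockwise couple 62.2 at a = 3.24: M₀a(2L − a)/(2EI) = 399/EI
  UDL 33.6: wL⁴/(8EI) = 705.4/EI
  point load 179.7 at a = 1.44: Pa²(3L − a)/(6EI) = 581.3/EI
  δ_0 = 1686/EI
Tip deflection under a unit load at B: L³/(3EI) = 15.55/EI.
The prop prevents deflection at B: R_B = δ_0/δ_{BB} = 1686/15.55 = 108.4 kN.

R_B = 108.4 kN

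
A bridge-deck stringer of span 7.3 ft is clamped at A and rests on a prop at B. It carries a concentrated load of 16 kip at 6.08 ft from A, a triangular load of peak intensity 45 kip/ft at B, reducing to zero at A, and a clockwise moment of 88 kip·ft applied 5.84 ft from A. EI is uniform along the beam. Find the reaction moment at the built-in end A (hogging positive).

Remove the prop at B; the released (primary) structure is a cantilever built in at A.
Downward deflection at the released point B due to the loads:
  point load 16 at a = 6.08: Pa²(3L − a)/(6EI) = 1559/EI
  triangular load, peak 45 at the free end: 11w₀L⁴/(120EI) = 11714/EI
  clockwise couple 88 at a = 5.84: M₀a(2L − a)/(2EI) = 2251/EI
  δ_0 = 15525/EI
Flexibility coefficient — unit upward force at B: δ_{BB} = L³/(3EI) = 129.7/EI.
The prop prevents deflection at B: R_B = δ_0/δ_{BB} = 15525/129.7 = 119.7 kip.
Moment equilibrium about A: M_A = Σ(load moments about A) − R_B·L = 984.6 − 119.7×7.3 = 110.7 kip·ft.

M_A = 110.7 kip·ft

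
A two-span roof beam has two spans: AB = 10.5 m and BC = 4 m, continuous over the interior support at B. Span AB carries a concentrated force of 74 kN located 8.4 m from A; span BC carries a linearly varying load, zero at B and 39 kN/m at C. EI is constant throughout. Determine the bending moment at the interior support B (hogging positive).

M_B = 91.06 kN·m

Insert a hinge at B; M_B is the redundant, and each span becomes simply supported.
Rotations at B on the released spans (each span's end-slope, ×1/EI):
  span AB: point load 74 at a = 8.4: Pab(L + a)/(6LEI) = 391.6/EI
  span BC: triangular load, peak 39: 7w₀L³/(360EI) = 48.53/EI
  relative rotation θ_0 = (391.6 + 48.53)/EI = 440.1/EI
A unit hogging moment at B produces rotation L₁/(3EI) + L₂/(3EI) = 4.833/EI.
Slope continuity at B: θ_0 = M_B·4.833/EI, so M_B = 440.1/4.833 = 91.06 kN·m (hogging).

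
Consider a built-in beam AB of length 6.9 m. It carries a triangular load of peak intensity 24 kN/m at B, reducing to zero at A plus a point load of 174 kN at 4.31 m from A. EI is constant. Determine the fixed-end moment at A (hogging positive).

Release both end moments; the primary structure is a simply-supported span AB with redundants M_A and M_B.
On the primary (simply-supported) span, the end slopes from the loading are:
  at A: triangular load, peak 24: 7w₀L³/(360EI) = 153.3/EI
  at B: triangular load, peak 24: w₀L³/(45EI) = 175.2/EI
  at A: point load 174 at a = 4.31: Pab(L + b)/(6LEI) = 445.2/EI
  at B: point load 174 at a = 4.31: Pab(L + a)/(6LEI) = 525.9/EI
  θ_A0 = 598.5/EI,  θ_B0 = 701.1/EI
Flexibility coefficients: a unit moment at one end gives L/(3EI) there and L/(6EI) at the far end, so f₁₁ = f₂₂ = 2.3/EI and f₁₂ = f₂₁ = 1.15/EI.
Compatibility — zero rotation at each built-in end:
  2.3 M_A + 1.15 M_B = 598.5
  1.15 M_A + 2.3 M_B = 701.1
Solving the pair gives M_A = 143.8 kN·m and M_B = 233 kN·m (hogging).

M_A = 143.8 kN·m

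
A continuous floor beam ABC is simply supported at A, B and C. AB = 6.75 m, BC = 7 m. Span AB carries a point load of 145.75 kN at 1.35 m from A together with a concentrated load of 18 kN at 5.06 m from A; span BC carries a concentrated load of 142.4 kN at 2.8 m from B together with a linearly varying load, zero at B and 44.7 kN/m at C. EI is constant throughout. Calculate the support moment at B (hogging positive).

Release continuity at B by inserting a hinge; the redundant is the internal moment M_B. The primary structure is two simply-supported spans AB and BC.
Discontinuity in slope at B on the released structure — sum the simple-span end rotations:
  span AB: point load 145.75 at a = 1.35: Pab(L + a)/(6LEI) = 212.5/EI
  span AB: point load 18 at a = 5.06: Pab(L + a)/(6LEI) = 44.89/EI
  span BC: point load 142.4 at a = 2.8: Pab(L + b)/(6LEI) = 446.6/EI
  span BC: triangular load, peak 44.7: 7w₀L³/(360EI) = 298.1/EI
  relative rotation θ_0 = (257.4 + 744.7)/EI = 1002/EI
A unit hogging moment at B produces rotation L₁/(3EI) + L₂/(3EI) = 4.583/EI.
Slope continuity at B: θ_0 = M_B·4.583/EI, so M_B = 1002/4.583 = 218.6 kN·m (hogging).

M_B = 218.6 kN·m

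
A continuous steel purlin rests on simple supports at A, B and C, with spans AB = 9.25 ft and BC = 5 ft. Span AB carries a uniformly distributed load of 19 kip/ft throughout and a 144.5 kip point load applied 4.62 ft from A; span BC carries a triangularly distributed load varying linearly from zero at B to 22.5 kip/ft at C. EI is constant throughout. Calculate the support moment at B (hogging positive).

M_B = 306 kip·ft

Insert a hinge at B; M_B is the redundant, and each span becomes simply supported.
End slopes at the hinge B, treating each span as simply supported:
  span AB: UDL 19: wL³/(24EI) = 626.6/EI
  span AB: point load 144.5 at a = 4.62: Pab(L + a)/(6LEI) = 772.5/EI
  span BC: triangular load, peak 22.5: 7w₀L³/(360EI) = 54.69/EI
  relative rotation θ_0 = (1399 + 54.69)/EI = 1454/EI
A unit hogging moment at B produces rotation L₁/(3EI) + L₂/(3EI) = 4.75/EI.
Compatibility: M_B·(L₁+L₂)/(3EI) = θ_0, giving M_B = 306 kip·ft (hogging).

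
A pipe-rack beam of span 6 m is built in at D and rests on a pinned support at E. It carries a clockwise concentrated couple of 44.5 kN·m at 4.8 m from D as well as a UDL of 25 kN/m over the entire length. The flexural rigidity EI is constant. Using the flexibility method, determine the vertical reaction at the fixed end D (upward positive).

Take the reaction at E as the redundant and release it; the primary structure is a cantilever fixed at D.
Free-end deflection of the primary structure under the applied loading (downward +):
  clockwise couple 44.5 at a = 4.8: M₀a(2L − a)/(2EI) = 769/EI
  UDL 25: wL⁴/(8EI) = 4050/EI
  δ_0 = 4819/EI
Tip deflection under a unit load at E: L³/(3EI) = 72/EI.
Compatibility at E: δ_0 − R_E·δ_{EE} = 0, so R_E = 4819/72 = 66.93 kN.
Vertical equilibrium: R_D = ΣP − R_E = 150 − 66.93 = 83.07 kN.

R_D = 83.07 kN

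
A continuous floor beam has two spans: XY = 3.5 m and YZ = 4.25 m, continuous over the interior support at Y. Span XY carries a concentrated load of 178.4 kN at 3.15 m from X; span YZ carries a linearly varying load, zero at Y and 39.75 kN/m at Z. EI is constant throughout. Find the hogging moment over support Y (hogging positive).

Release continuity at Y by inserting a hinge; the redundant is the internal moment M_Y. The primary structure is two simply-supported spans XY and YZ.
Rotations at Y on the released spans (each span's end-slope, ×1/EI):
  span XY: point load 178.4 at a = 3.15: Pab(L + a)/(6LEI) = 62.28/EI
  span YZ: triangular load, peak 39.75: 7w₀L³/(360EI) = 59.33/EI
  relative rotation θ_0 = (62.28 + 59.33)/EI = 121.6/EI
A unit hogging moment at Y produces rotation L₁/(3EI) + L₂/(3EI) = 2.583/EI.
Slope continuity at Y: θ_0 = M_Y·2.583/EI, so M_Y = 121.6/2.583 = 47.08 kN·m (hogging).

M_Y = 47.08 kN·m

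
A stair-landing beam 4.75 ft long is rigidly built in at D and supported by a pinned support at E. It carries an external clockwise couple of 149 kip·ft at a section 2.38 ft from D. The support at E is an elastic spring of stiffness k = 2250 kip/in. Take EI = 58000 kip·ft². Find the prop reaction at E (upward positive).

Choose R_E as the redundant. The primary structure is the cantilever fixed at D.
Deflection at E on the released cantilever, summing each load's contribution:
  clockwise couple 149 at a = 2.38: M₀a(2L − a)/(2EI) = 1262/EI
Tip deflection under a unit load at E: L³/(3EI) = 35.72/EI.
With EI = 58000 kip·ft²: δ_0 = 0.021766 ft and δ_{EE} = 0.000616 ft/kip.
Compatibility — the spring shortens by R_E/k under the reaction it provides: δ_0 − R_E·δ_{EE} = R_E/k. With 1/k = 1/(2250×12) ft/kip = 0.000037 ft/kip, R_E = δ_0 / (δ_{EE} + 1/k) = 0.021766 / (0.000616 + 0.000037) = 33.33 kip.

R_E = 33.33 kip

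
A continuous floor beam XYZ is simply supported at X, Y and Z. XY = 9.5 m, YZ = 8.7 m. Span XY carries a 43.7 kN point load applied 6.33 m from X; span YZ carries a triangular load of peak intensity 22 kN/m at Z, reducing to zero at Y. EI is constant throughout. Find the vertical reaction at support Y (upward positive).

Insert a hinge at Y; M_Y is the redundant, and each span becomes simply supported.
End slopes at the hinge Y, treating each span as simply supported:
  span XY: point load 43.7 at a = 6.33: Pab(L + a)/(6LEI) = 243.5/EI
  span YZ: triangular load, peak 22: 7w₀L³/(360EI) = 281.7/EI
  relative rotation θ_0 = (243.5 + 281.7)/EI = 525.2/EI
A unit hogging moment at Y produces rotation L₁/(3EI) + L₂/(3EI) = 6.067/EI.
Compatibility: M_Y·(L₁+L₂)/(3EI) = θ_0, giving M_Y = 86.58 kN·m (hogging).
Span XY, ΣM about X with M_Y applied at Y: R_Y^{XY}·9.5 = 276.6 + 86.58, so R_Y^{XY} = 38.23 kN and R_X = 43.7 − 38.23 = 5.469 kN.
Span YZ, ΣM about Z: R_Y^{YZ}·8.7 = 277.5 + 86.58, so R_Y^{YZ} = 41.85 kN and R_Z = 95.7 − 41.85 = 53.85 kN.
R_Y = 38.23 + 41.85 = 80.08 kN.

R_Y = 80.08 kN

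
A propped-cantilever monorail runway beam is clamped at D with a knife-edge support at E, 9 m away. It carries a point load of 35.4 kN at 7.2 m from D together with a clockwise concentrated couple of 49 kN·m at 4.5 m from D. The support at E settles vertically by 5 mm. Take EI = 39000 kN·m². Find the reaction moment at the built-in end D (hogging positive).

M_D = 31.68 kN·m

Take the reaction at E as the redundant and release it; the primary structure is a cantilever fixed at D.
Deflection at E on the released cantilever, summing each load's contribution:
  point load 35.4 at a = 7.2: Pa²(3L − a)/(6EI) = 6056/EI
  clockwise couple 49 at a = 4.5: M₀a(2L − a)/(2EI) = 1488/EI
  δ_0 = 7544/EI
Tip deflection under a unit load at E: L³/(3EI) = 243/EI.
With EI = 39000 kN·m²: δ_0 = 0.19344 m and δ_{EE} = 0.006231 m/kN.
Compatibility — the beam at E must follow the support down by 0.005 m: δ_0 − R_E·δ_{EE} = 0.005, so R_E = (0.19344 − 0.005)/0.006231 = 30.24 kN.
Moment equilibrium about D: M_D = Σ(load moments about D) − R_E·L = 303.9 − 30.24×9 = 31.68 kN·m.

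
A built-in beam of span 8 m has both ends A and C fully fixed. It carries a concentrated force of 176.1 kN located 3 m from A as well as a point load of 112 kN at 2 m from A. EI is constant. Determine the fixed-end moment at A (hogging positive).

Take the two fixed-end moments M_A, M_C as redundants; the released structure is the simple span AC.
On the primary (simply-supported) span, the end slopes from the loading are:
  at A: point load 176.1 at a = 3: Pab(L + b)/(6LEI) = 715.4/EI
  at C: point load 176.1 at a = 3: Pab(L + a)/(6LEI) = 605.3/EI
  at A: point load 112 at a = 2: Pab(L + b)/(6LEI) = 392/EI
  at C: point load 112 at a = 2: Pab(L + a)/(6LEI) = 280/EI
  θ_A0 = 1107/EI,  θ_C0 = 885.3/EI
Flexibility coefficients: a unit moment at one end gives L/(3EI) there and L/(6EI) at the far end, so f₁₁ = f₂₂ = 2.667/EI and f₁₂ = f₂₁ = 1.333/EI.
Compatibility — zero rotation at each built-in end:
  2.667 M_A + 1.333 M_C = 1107
  1.333 M_A + 2.667 M_C = 885.3
Solving the pair gives M_A = 332.4 kN·m and M_C = 165.8 kN·m (hogging).

M_A = 332.4 kN·m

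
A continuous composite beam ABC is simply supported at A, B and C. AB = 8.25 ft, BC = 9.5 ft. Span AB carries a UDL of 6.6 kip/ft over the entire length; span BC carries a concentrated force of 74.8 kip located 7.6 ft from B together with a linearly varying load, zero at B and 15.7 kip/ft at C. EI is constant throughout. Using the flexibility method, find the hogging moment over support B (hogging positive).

Insert a hinge at B; M_B is the redundant, and each span becomes simply supported.
End slopes at the hinge B, treating each span as simply supported:
  span AB: UDL 6.6: wL³/(24EI) = 154.4/EI
  span BC: point load 74.8 at a = 7.6: Pab(L + b)/(6LEI) = 216/EI
  span BC: triangular load, peak 15.7: 7w₀L³/(360EI) = 261.7/EI
  relative rotation θ_0 = (154.4 + 477.8)/EI = 632.2/EI
A unit hogging moment at B produces rotation L₁/(3EI) + L₂/(3EI) = 5.917/EI.
Compatibility: M_B·(L₁+L₂)/(3EI) = θ_0, giving M_B = 106.8 kip·ft (hogging).

M_B = 106.8 kip·ft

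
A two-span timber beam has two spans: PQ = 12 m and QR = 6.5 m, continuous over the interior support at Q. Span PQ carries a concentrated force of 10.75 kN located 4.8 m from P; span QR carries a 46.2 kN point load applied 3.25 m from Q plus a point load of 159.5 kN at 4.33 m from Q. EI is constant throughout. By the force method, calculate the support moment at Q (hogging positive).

M_Q = 87.87 kN·m

Release continuity at Q by inserting a hinge; the redundant is the internal moment M_Q. The primary structure is two simply-supported spans PQ and QR.
Rotations at Q on the released spans (each span's end-slope, ×1/EI):
  span PQ: point load 10.75 at a = 4.8: Pab(L + a)/(6LEI) = 86.69/EI
  span QR: point load 46.2 at a = 3.25: Pab(L + b)/(6LEI) = 122/EI
  span QR: point load 159.5 at a = 4.33: Pab(L + b)/(6LEI) = 333.2/EI
  relative rotation θ_0 = (86.69 + 455.2)/EI = 541.9/EI
A unit hogging moment at Q produces rotation L₁/(3EI) + L₂/(3EI) = 6.167/EI.
Slope continuity at Q: θ_0 = M_Q·6.167/EI, so M_Q = 541.9/6.167 = 87.87 kN·m (hogging).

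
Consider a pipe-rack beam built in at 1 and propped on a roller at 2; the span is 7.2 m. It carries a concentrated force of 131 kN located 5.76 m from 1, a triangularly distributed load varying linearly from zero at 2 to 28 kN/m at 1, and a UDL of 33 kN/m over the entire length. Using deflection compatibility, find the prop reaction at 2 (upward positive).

R_2 = 201.5 kN

Choose R_2 as the redundant. The primary structure is the cantilever fixed at 1.
Downward deflection at the released point 2 due to the loads:
  point load 131 at a = 5.76: Pa²(3L − a)/(6EI) = 11474/EI
  triangular load, peak 28 at the fixed end: w₀L⁴/(30EI) = 2508/EI
  UDL 33: wL⁴/(8EI) = 11085/EI
  δ_0 = 25068/EI
Tip deflection under a unit load at 2: L³/(3EI) = 124.4/EI.
Compatibility at 2: δ_0 − R_2·δ_{22} = 0, so R_2 = 25068/124.4 = 201.5 kN.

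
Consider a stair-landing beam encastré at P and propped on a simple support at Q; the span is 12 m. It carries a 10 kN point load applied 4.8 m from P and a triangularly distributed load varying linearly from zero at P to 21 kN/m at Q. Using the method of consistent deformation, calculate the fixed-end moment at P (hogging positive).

Choose R_Q as the redundant. The primary structure is the cantilever fixed at P.
Free-end deflection of the primary structure under the applied loading (downward +):
  point load 10 at a = 4.8: Pa²(3L − a)/(6EI) = 1198/EI
  triangular load, peak 21 at the free end: 11w₀L⁴/(120EI) = 39917/EI
  δ_0 = 41115/EI
Tip deflection under a unit load at Q: L³/(3EI) = 576/EI.
Compatibility at Q: δ_0 − R_Q·δ_{QQ} = 0, so R_Q = 41115/576 = 71.38 kN.
Moment equilibrium about P: M_P = Σ(load moments about P) − R_Q·L = 1056 − 71.38×12 = 199.4 kN·m.

M_P = 199.4 kN·m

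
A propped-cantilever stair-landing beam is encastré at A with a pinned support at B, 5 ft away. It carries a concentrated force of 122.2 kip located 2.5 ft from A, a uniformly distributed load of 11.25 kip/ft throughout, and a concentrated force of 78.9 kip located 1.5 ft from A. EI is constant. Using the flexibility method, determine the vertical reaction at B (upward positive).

Take the reaction at B as the redundant and release it; the primary structure is a cantilever fixed at A.
Free-end deflection of the primary structure under the applied loading (downward +):
  point load 122.2 at a = 2.5: Pa²(3L − a)/(6EI) = 1591/EI
  UDL 11.25: wL⁴/(8EI) = 878.9/EI
  point load 78.9 at a = 1.5: Pa²(3L − a)/(6EI) = 399.4/EI
  δ_0 = 2869/EI
Tip deflection under a unit load at B: L³/(3EI) = 41.67/EI.
The prop prevents deflection at B: R_B = δ_0/δ_{BB} = 2869/41.67 = 68.87 kip.

R_B = 68.87 kip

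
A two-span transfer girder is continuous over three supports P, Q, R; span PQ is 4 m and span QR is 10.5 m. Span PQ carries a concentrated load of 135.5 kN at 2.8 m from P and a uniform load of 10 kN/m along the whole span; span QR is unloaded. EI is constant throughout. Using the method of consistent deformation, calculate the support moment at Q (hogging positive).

Release continuity at Q by inserting a hinge; the redundant is the internal moment M_Q. The primary structure is two simply-supported spans PQ and QR.
Discontinuity in slope at Q on the released structure — sum the simple-span end rotations:
  span PQ: point load 135.5 at a = 2.8: Pab(L + a)/(6LEI) = 129/EI
  span PQ: UDL 10: wL³/(24EI) = 26.67/EI
  relative rotation θ_0 = (155.7 + 0)/EI = 155.7/EI
A unit hogging moment at Q produces rotation L₁/(3EI) + L₂/(3EI) = 4.833/EI.
Slope continuity at Q: θ_0 = M_Q·4.833/EI, so M_Q = 155.7/4.833 = 32.21 kN·m (hogging).

M_Q = 32.21 kN·m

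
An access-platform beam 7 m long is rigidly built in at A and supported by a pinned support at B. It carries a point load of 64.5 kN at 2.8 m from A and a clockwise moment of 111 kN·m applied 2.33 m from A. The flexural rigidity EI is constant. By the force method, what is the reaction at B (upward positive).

Choose R_B as the redundant. The primary structure is the cantilever fixed at A.
Free-end deflection of the primary structure under the applied loading (downward +):
  point load 64.5 at a = 2.8: Pa²(3L − a)/(6EI) = 1534/EI
  clockwise couple 111 at a = 2.33: M₀a(2L − a)/(2EI) = 1509/EI
  δ_0 = 3043/EI
Tip deflection under a unit load at B: L³/(3EI) = 114.3/EI.
The prop prevents deflection at B: R_B = δ_0/δ_{BB} = 3043/114.3 = 26.62 kN.

R_B = 26.62 kN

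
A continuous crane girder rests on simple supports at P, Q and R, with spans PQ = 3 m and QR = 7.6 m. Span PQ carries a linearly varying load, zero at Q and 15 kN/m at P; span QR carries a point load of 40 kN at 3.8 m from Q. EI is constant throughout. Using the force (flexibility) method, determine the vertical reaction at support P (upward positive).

R_P = 0.6344 kN

Take M_Q as the redundant. Released structure: two simple spans PQ and QR with a hinge at Q.
Rotations at Q on the released spans (each span's end-slope, ×1/EI):
  span PQ: triangular load, peak 15: 7w₀L³/(360EI) = 7.875/EI
  span QR: point load 40 at a = 3.8: Pab(L + b)/(6LEI) = 144.4/EI
  relative rotation θ_0 = (7.875 + 144.4)/EI = 152.3/EI
A unit hogging moment at Q produces rotation L₁/(3EI) + L₂/(3EI) = 3.533/EI.
Compatibility: M_Q·(L₁+L₂)/(3EI) = θ_0, giving M_Q = 43.1 kN·m (hogging).
Span PQ, ΣM about P with M_Q applied at Q: R_Q^{PQ}·3 = 22.5 + 43.1, so R_Q^{PQ} = 21.87 kN and R_P = 22.5 − 21.87 = 0.6344 kN.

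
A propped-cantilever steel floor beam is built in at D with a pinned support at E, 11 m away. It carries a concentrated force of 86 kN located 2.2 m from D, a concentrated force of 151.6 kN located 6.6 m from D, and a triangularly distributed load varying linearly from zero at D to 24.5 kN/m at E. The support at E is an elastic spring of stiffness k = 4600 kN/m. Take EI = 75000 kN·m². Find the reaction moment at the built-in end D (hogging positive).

Release the roller at E. Primary structure: cantilever fixed at D.
Primary-structure tip deflection at E by superposition:
  point load 86 at a = 2.2: Pa²(3L − a)/(6EI) = 2137/EI
  point load 151.6 at a = 6.6: Pa²(3L − a)/(6EI) = 29056/EI
  triangular load, peak 24.5 at the free end: 11w₀L⁴/(120EI) = 32881/EI
  δ_0 = 64074/EI
Flexibility coefficient — unit upward force at E: δ_{EE} = L³/(3EI) = 443.7/EI.
With EI = 75000 kN·m²: δ_0 = 0.85432 m and δ_{EE} = 0.005916 m/kN.
Compatibility — the spring shortens by R_E/k under the reaction it provides: δ_0 − R_E·δ_{EE} = R_E/k. With 1/k = 0.000217 m/kN, R_E = δ_0 / (δ_{EE} + 1/k) = 0.85432 / (0.005916 + 0.000217) = 139.3 kN.
Moment equilibrium about D: M_D = Σ(load moments about D) − R_E·L = 2178 − 139.3×11 = 645.6 kN·m.

M_D = 645.6 kN·m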